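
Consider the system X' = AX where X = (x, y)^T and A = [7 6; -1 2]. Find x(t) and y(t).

Coefficient matrix A = [[7, 6], [-1, 2]].
Characteristic polynomial det(A - λI) = λ^2 - 9λ + 20 = 0.
Eigenvalues λ = 4, 5.
For λ=4: (A-λI) row 1 is [3, 6], so an eigenvector is (-2, 1).
For λ=5: (A-λI) row 1 is [2, 6], so an eigenvector is (-3, 1).
General solution: c_1e^(4t)(-2,1) + c_2e^(5t)(-3,1).

x(t) = -2c_1e^(4t) - 3c_2e^(5t), y(t) = c_1e^(4t) + c_2e^(5t)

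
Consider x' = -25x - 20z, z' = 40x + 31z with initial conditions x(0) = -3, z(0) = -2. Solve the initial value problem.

x(t) = 31e^(3t)sin(4t) - 3e^(3t)cos(4t), z(t) = -44e^(3t)sin(4t) - 2e^(3t)cos(4t)

Coefficient matrix A = [[-25, -20], [40, 31]].
Characteristic polynomial det(A - λI) = λ^2 - 6λ + 25 = 0.
Eigenvalues λ = 3 ± 4i (complex conjugate pair).
For λ=3+4i: an eigenvector is (1,-1) - i(-2,3) = (1 + 2i, -1 - 3i).
A real fundamental pair from Re and Im of e^((3+4i)t)v: X_1 = e^(3t)(cos(4t)·(1,-1) + sin(4t)·(-2,3)), X_2 = e^(3t)(sin(4t)·(1,-1) - cos(4t)·(-2,3)).
General solution: c_1X_1 + c_2X_2.
Applying x(0)=-3, z(0)=-2 gives c_1=-13, c_2=5.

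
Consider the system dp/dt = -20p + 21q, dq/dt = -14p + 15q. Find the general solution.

p(t) = 3K_1e^(-6t) + K_2e^(t), q(t) = 2K_1e^(-6t) + K_2e^(t)

Coefficient matrix A = [[-20, 21], [-14, 15]].
Characteristic polynomial det(A - λI) = λ^2 + 5λ - 6 = 0.
Eigenvalues λ = -6, 1.
For λ=-6: (A-λI) row 1 is [-14, 21], so an eigenvector is (3, 2).
For λ=1: (A-λI) row 1 is [-21, 21], so an eigenvector is (1, 1).
General solution: K_1e^(-6t)(3,2) + K_2e^(t)(1,1).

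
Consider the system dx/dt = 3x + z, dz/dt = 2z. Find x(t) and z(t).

x(t) = -c_1e^(3t) - c_2e^(2t), z(t) = c_2e^(2t)

Coefficient matrix A = [[3, 1], [0, 2]].
Characteristic polynomial det(A - λI) = λ^2 - 5λ + 6 = 0.
Eigenvalues λ = 3, 2.
For λ=3: (A-λI) row 1 is [0, 1], so an eigenvector is (-1, 0).
For λ=2: (A-λI) row 1 is [1, 1], so an eigenvector is (-1, 1).
General solution: c_1e^(3t)(-1,0) + c_2e^(2t)(-1,1).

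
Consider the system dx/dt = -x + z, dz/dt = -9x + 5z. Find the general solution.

x(t) = K_1e^(2t) + K_2te^(2t) - K_2e^(2t), z(t) = 3K_1e^(2t) + 3K_2te^(2t) - 2K_2e^(2t)

Coefficient matrix A = [[-1, 1], [-9, 5]].
Characteristic polynomial det(A - λI) = λ^2 - 4λ + 4 = 0.
Single eigenvalue λ = 2 with algebraic multiplicity 2.
Eigenvector v = (1,3); generalized eigenvector w with (A-λI)w=v is (-1,-2).
General solution: e^(2t)[K_1·v + K_2·(t·v + w)].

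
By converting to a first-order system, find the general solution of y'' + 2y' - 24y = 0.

Let x_1 = y, x_2 = y'. Then x_1' = x_2 and x_2' = 24x_1 - 2x_2.
A = [[0,1],[24,-2]]; det(A-λI) = λ^2 + 2λ - 24.
Eigenvalues λ = 4, -6 with eigenvectors (1,4), (1,-6).

y(t) = K_1e^(4t) + K_2e^(-6t)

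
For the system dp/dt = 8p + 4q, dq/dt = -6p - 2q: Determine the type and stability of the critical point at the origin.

unstable node

A = [[8,4],[-6,-2]]; det(A-λI) = λ^2 - 6λ + 8.
λ = 4, 2: both positive.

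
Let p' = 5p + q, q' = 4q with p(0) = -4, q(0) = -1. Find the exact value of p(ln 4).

A = [[5,1],[0,4]]; eigenvalues λ = 4, 5.
Eigenvectors: (1,-1) for λ=4, (-1,0) for λ=5.
From the initial condition, c_1 = 1, c_2 = 5.
p(ln 4) = (1)(4^4)(1) + (5)(4^5)(-1) = -4864.

-4864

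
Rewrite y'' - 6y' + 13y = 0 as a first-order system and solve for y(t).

y(t) = C_1e^(3t)cos(2t) + C_2e^(3t)sin(2t)

Let x_1 = y, x_2 = y'. Then x_1' = x_2 and x_2' = -13x_1 + 6x_2.
A = [[0,1],[-13,6]]; det(A-λI) = λ^2 - 6λ + 13.
Eigenvalues λ = 3 ± 2i.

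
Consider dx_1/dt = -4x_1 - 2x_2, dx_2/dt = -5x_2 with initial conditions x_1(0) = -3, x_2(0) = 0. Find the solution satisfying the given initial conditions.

x_1(t) = -3e^(-4t), x_2(t) = 0

Coefficient matrix A = [[-4, -2], [0, -5]].
Characteristic polynomial det(A - λI) = λ^2 + 9λ + 20 = 0.
Eigenvalues λ = -4, -5.
For λ=-4: (A-λI) row 1 is [0, -2], so an eigenvector is (-1, 0).
For λ=-5: (A-λI) row 1 is [1, -2], so an eigenvector is (-2, -1).
General solution: C_1e^(-4t)(-1,0) + C_2e^(-5t)(-2,-1).
Applying x_1(0)=-3, x_2(0)=0 gives C_1=3, C_2=0.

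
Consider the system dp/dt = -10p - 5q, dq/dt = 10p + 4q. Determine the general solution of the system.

Coefficient matrix A = [[-10, -5], [10, 4]].
Characteristic polynomial det(A - λI) = λ^2 + 6λ + 10 = 0.
Eigenvalues λ = -3 ± i (complex conjugate pair).
For λ=-3+i: an eigenvector is (1,-1) - i(-2,3) = (1 + 2i, -1 - 3i).
A real fundamental pair from Re and Im of e^((-3+i)t)v: X_1 = e^(-3t)(cos(t)·(1,-1) + sin(t)·(-2,3)), X_2 = e^(-3t)(sin(t)·(1,-1) - cos(t)·(-2,3)).
General solution: c_1X_1 + c_2X_2.

p(t) = -2c_1e^(-3t)sin(t) + c_1e^(-3t)cos(t) + c_2e^(-3t)sin(t) + 2c_2e^(-3t)cos(t), q(t) = 3c_1e^(-3t)sin(t) - c_1e^(-3t)cos(t) - c_2e^(-3t)sin(t) - 3c_2e^(-3t)cos(t)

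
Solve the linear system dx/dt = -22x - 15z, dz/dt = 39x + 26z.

Coefficient matrix A = [[-22, -15], [39, 26]].
Characteristic polynomial det(A - λI) = λ^2 - 4λ + 13 = 0.
Eigenvalues λ = 2 ± 3i (complex conjugate pair).
For λ=2+3i: an eigenvector is (1,-2) - i(2,-3) = (1 - 2i, -2 + 3i).
A real fundamental pair from Re and Im of e^((2+3i)t)v: X_1 = e^(2t)(cos(3t)·(1,-2) + sin(3t)·(2,-3)), X_2 = e^(2t)(sin(3t)·(1,-2) - cos(3t)·(2,-3)).
General solution: C_1X_1 + C_2X_2.

x(t) = 2C_1e^(2t)sin(3t) + C_1e^(2t)cos(3t) + C_2e^(2t)sin(3t) - 2C_2e^(2t)cos(3t), z(t) = -3C_1e^(2t)sin(3t) - 2C_1e^(2t)cos(3t) - 2C_2e^(2t)sin(3t) + 3C_2e^(2t)cos(3t)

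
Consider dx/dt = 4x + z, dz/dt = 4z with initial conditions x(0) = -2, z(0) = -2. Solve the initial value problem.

Coefficient matrix A = [[4, 1], [0, 4]].
Characteristic polynomial det(A - λI) = λ^2 - 8λ + 16 = 0.
Single eigenvalue λ = 4 with algebraic multiplicity 2.
Eigenvector v = (-1,0); generalized eigenvector w with (A-λI)w=v is (3,-1).
General solution: e^(4t)[C_1·v + C_2·(t·v + w)].
Applying x(0)=-2, z(0)=-2 gives C_1=8, C_2=2.

x(t) = -2te^(4t) - 2e^(4t), z(t) = -2e^(4t)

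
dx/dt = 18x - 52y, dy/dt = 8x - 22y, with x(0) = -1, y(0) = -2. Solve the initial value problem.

Coefficient matrix A = [[18, -52], [8, -22]].
Characteristic polynomial det(A - λI) = λ^2 + 4λ + 20 = 0.
Eigenvalues λ = -2 ± 4i (complex conjugate pair).
For λ=-2+4i: an eigenvector is (-2,-1) - i(3,1) = (-2 - 3i, -1 - i).
A real fundamental pair from Re and Im of e^((-2+4i)t)v: X_1 = e^(-2t)(cos(4t)·(-2,-1) + sin(4t)·(3,1)), X_2 = e^(-2t)(sin(4t)·(-2,-1) - cos(4t)·(3,1)).
General solution: c_1X_1 + c_2X_2.
Applying x(0)=-1, y(0)=-2 gives c_1=5, c_2=-3.

x(t) = 21e^(-2t)sin(4t) - e^(-2t)cos(4t), y(t) = 8e^(-2t)sin(4t) - 2e^(-2t)cos(4t)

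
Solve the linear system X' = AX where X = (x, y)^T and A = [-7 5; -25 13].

Coefficient matrix A = [[-7, 5], [-25, 13]].
Characteristic polynomial det(A - λI) = λ^2 - 6λ + 34 = 0.
Eigenvalues λ = 3 ± 5i (complex conjugate pair).
For λ=3+5i: an eigenvector is (-1,-2) - i(0,1) = (-1, -2 - i).
A real fundamental pair from Re and Im of e^((3+5i)t)v: X_1 = e^(3t)(cos(5t)·(-1,-2) + sin(5t)·(0,1)), X_2 = e^(3t)(sin(5t)·(-1,-2) - cos(5t)·(0,1)).
General solution: K_1X_1 + K_2X_2.

x(t) = -K_1e^(3t)cos(5t) - K_2e^(3t)sin(5t), y(t) = K_1e^(3t)sin(5t) - 2K_1e^(3t)cos(5t) - 2K_2e^(3t)sin(5t) - K_2e^(3t)cos(5t)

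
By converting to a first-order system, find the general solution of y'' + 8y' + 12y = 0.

y(t) = K_1e^(-2t) + K_2e^(-6t)

Let x_1 = y, x_2 = y'. Then x_1' = x_2 and x_2' = -12x_1 - 8x_2.
A = [[0,1],[-12,-8]]; det(A-λI) = λ^2 + 8λ + 12.
Eigenvalues λ = -2, -6 with eigenvectors (1,-2), (1,-6).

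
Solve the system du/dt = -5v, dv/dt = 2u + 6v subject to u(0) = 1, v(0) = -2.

Coefficient matrix A = [[0, -5], [2, 6]].
Characteristic polynomial det(A - λI) = λ^2 - 6λ + 10 = 0.
Eigenvalues λ = 3 ± i (complex conjugate pair).
For λ=3+i: an eigenvector is (2,-1) - i(-1,1) = (2 + i, -1 - i).
A real fundamental pair from Re and Im of e^((3+i)t)v: X_1 = e^(3t)(cos(t)·(2,-1) + sin(t)·(-1,1)), X_2 = e^(3t)(sin(t)·(2,-1) - cos(t)·(-1,1)).
General solution: K_1X_1 + K_2X_2.
Applying u(0)=1, v(0)=-2 gives K_1=-1, K_2=3.

u(t) = 7e^(3t)sin(t) + e^(3t)cos(t), v(t) = -4e^(3t)sin(t) - 2e^(3t)cos(t)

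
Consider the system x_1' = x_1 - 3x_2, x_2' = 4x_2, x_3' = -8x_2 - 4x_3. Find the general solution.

x_1(t) = c_1e^(t) - c_2e^(4t), x_2(t) = c_2e^(4t), x_3(t) = -c_2e^(4t) + c_3e^(-4t)

Coefficient matrix A = [[1, -3, 0], [0, 4, 0], [0, -8, -4]].
det(A - λI) = 0 gives eigenvalues λ = 1, 4, -4.
For λ=1: eigenvector (1,0,0).
For λ=4: eigenvector (-1,1,-1).
For λ=-4: eigenvector (0,0,1).
General solution: c_1e^(t)(1,0,0) + c_2e^(4t)(-1,1,-1) + c_3e^(-4t)(0,0,1).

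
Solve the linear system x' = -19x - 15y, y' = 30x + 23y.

x(t) = -C_1e^(2t)sin(3t) - 2C_1e^(2t)cos(3t) - 2C_2e^(2t)sin(3t) + C_2e^(2t)cos(3t), y(t) = C_1e^(2t)sin(3t) + 3C_1e^(2t)cos(3t) + 3C_2e^(2t)sin(3t) - C_2e^(2t)cos(3t)

Coefficient matrix A = [[-19, -15], [30, 23]].
Characteristic polynomial det(A - λI) = λ^2 - 4λ + 13 = 0.
Eigenvalues λ = 2 ± 3i (complex conjugate pair).
For λ=2+3i: an eigenvector is (-2,3) - i(-1,1) = (-2 + i, 3 - i).
A real fundamental pair from Re and Im of e^((2+3i)t)v: X_1 = e^(2t)(cos(3t)·(-2,3) + sin(3t)·(-1,1)), X_2 = e^(2t)(sin(3t)·(-2,3) - cos(3t)·(-1,1)).
General solution: C_1X_1 + C_2X_2.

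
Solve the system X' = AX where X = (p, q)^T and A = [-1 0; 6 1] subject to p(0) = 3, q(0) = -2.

p(t) = 3e^(-t), q(t) = 7e^(t) - 9e^(-t)

Coefficient matrix A = [[-1, 0], [6, 1]].
Characteristic polynomial det(A - λI) = λ^2 - 1 = 0.
Eigenvalues λ = -1, 1.
For λ=-1: (A-λI) row 2 is [6, 2], so an eigenvector is (1, -3).
For λ=1: (A-λI) row 1 is [-2, 0], so an eigenvector is (0, -1).
General solution: C_1e^(-t)(1,-3) + C_2e^(t)(0,-1).
Applying p(0)=3, q(0)=-2 gives C_1=3, C_2=-7.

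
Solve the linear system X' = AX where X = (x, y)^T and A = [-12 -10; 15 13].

Coefficient matrix A = [[-12, -10], [15, 13]].
Characteristic polynomial det(A - λI) = λ^2 - λ - 6 = 0.
Eigenvalues λ = 3, -2.
For λ=3: (A-λI) row 1 is [-15, -10], so an eigenvector is (2, -3).
For λ=-2: (A-λI) row 1 is [-10, -10], so an eigenvector is (1, -1).
General solution: C_1e^(3t)(2,-3) + C_2e^(-2t)(1,-1).

x(t) = 2C_1e^(3t) + C_2e^(-2t), y(t) = -3C_1e^(3t) - C_2e^(-2t)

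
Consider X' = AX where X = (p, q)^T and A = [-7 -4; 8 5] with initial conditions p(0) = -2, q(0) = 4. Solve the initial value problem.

p(t) = -2e^(t), q(t) = 4e^(t)

Coefficient matrix A = [[-7, -4], [8, 5]].
Characteristic polynomial det(A - λI) = λ^2 + 2λ - 3 = 0.
Eigenvalues λ = 1, -3.
For λ=1: (A-λI) row 1 is [-8, -4], so an eigenvector is (1, -2).
For λ=-3: (A-λI) row 1 is [-4, -4], so an eigenvector is (-1, 1).
General solution: K_1e^(t)(1,-2) + K_2e^(-3t)(-1,1).
Applying p(0)=-2, q(0)=4 gives K_1=-2, K_2=0.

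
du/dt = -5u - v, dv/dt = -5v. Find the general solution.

u(t) = -K_1e^(-5t) - K_2te^(-5t) + 3K_2e^(-5t), v(t) = K_2e^(-5t)

Coefficient matrix A = [[-5, -1], [0, -5]].
Characteristic polynomial det(A - λI) = λ^2 + 10λ + 25 = 0.
Single eigenvalue λ = -5 with algebraic multiplicity 2.
Eigenvector v = (-1,0); generalized eigenvector w with (A-λI)w=v is (3,1).
General solution: e^(-5t)[K_1·v + K_2·(t·v + w)].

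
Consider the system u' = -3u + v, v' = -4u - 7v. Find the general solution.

Coefficient matrix A = [[-3, 1], [-4, -7]].
Characteristic polynomial det(A - λI) = λ^2 + 10λ + 25 = 0.
Single eigenvalue λ = -5 with algebraic multiplicity 2.
Eigenvector v = (1,-2); generalized eigenvector w with (A-λI)w=v is (-1,3).
General solution: e^(-5t)[K_1·v + K_2·(t·v + w)].

u(t) = K_1e^(-5t) + K_2te^(-5t) - K_2e^(-5t), v(t) = -2K_1e^(-5t) - 2K_2te^(-5t) + 3K_2e^(-5t)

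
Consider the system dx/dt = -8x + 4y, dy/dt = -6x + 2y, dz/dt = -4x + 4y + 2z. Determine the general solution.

x(t) = C_1e^(-4t) + 2C_2e^(-2t), y(t) = C_1e^(-4t) + 3C_2e^(-2t), z(t) = -C_2e^(-2t) + C_3e^(2t)

Coefficient matrix A = [[-8, 4, 0], [-6, 2, 0], [-4, 4, 2]].
det(A - λI) = 0 gives eigenvalues λ = -4, -2, 2.
For λ=-4: eigenvector (1,1,0).
For λ=-2: eigenvector (2,3,-1).
For λ=2: eigenvector (0,0,1).
General solution: C_1e^(-4t)(1,1,0) + C_2e^(-2t)(2,3,-1) + C_3e^(2t)(0,0,1).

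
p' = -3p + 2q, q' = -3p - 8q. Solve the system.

p(t) = -2K_1e^(-6t) - K_2e^(-5t), q(t) = 3K_1e^(-6t) + K_2e^(-5t)

Coefficient matrix A = [[-3, 2], [-3, -8]].
Characteristic polynomial det(A - λI) = λ^2 + 11λ + 30 = 0.
Eigenvalues λ = -6, -5.
For λ=-6: (A-λI) row 1 is [3, 2], so an eigenvector is (-2, 3).
For λ=-5: (A-λI) row 1 is [2, 2], so an eigenvector is (-1, 1).
General solution: K_1e^(-6t)(-2,3) + K_2e^(-5t)(-1,1).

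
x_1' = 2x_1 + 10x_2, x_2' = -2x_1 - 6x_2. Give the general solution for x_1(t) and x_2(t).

Coefficient matrix A = [[2, 10], [-2, -6]].
Characteristic polynomial det(A - λI) = λ^2 + 4λ + 8 = 0.
Eigenvalues λ = -2 ± 2i (complex conjugate pair).
For λ=-2+2i: an eigenvector is (2,-1) - i(-1,0) = (2 + i, -1).
A real fundamental pair from Re and Im of e^((-2+2i)t)v: X_1 = e^(-2t)(cos(2t)·(2,-1) + sin(2t)·(-1,0)), X_2 = e^(-2t)(sin(2t)·(2,-1) - cos(2t)·(-1,0)).
General solution: C_1X_1 + C_2X_2.

x_1(t) = -C_1e^(-2t)sin(2t) + 2C_1e^(-2t)cos(2t) + 2C_2e^(-2t)sin(2t) + C_2e^(-2t)cos(2t), x_2(t) = -C_1e^(-2t)cos(2t) - C_2e^(-2t)sin(2t)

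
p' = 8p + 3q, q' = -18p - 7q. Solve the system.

Coefficient matrix A = [[8, 3], [-18, -7]].
Characteristic polynomial det(A - λI) = λ^2 - λ - 2 = 0.
Eigenvalues λ = 2, -1.
For λ=2: (A-λI) row 1 is [6, 3], so an eigenvector is (1, -2).
For λ=-1: (A-λI) row 1 is [9, 3], so an eigenvector is (1, -3).
General solution: c_1e^(2t)(1,-2) + c_2e^(-t)(1,-3).

p(t) = c_1e^(2t) + c_2e^(-t), q(t) = -2c_1e^(2t) - 3c_2e^(-t)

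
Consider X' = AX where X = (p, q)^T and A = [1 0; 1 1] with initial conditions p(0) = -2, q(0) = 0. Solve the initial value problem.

p(t) = -2e^(t), q(t) = -2te^(t)

Coefficient matrix A = [[1, 0], [1, 1]].
Characteristic polynomial det(A - λI) = λ^2 - 2λ + 1 = 0.
Single eigenvalue λ = 1 with algebraic multiplicity 2.
Eigenvector v = (0,-1); generalized eigenvector w with (A-λI)w=v is (-1,2).
General solution: e^(t)[C_1·v + C_2·(t·v + w)].
Applying p(0)=-2, q(0)=0 gives C_1=4, C_2=2.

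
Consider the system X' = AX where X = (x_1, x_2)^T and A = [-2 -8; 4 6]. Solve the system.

x_1(t) = -C_1e^(2t)sin(4t) + C_1e^(2t)cos(4t) + C_2e^(2t)sin(4t) + C_2e^(2t)cos(4t), x_2(t) = C_1e^(2t)sin(4t) - C_2e^(2t)cos(4t)

Coefficient matrix A = [[-2, -8], [4, 6]].
Characteristic polynomial det(A - λI) = λ^2 - 4λ + 20 = 0.
Eigenvalues λ = 2 ± 4i (complex conjugate pair).
For λ=2+4i: an eigenvector is (1,0) - i(-1,1) = (1 + i, 0 - i).
A real fundamental pair from Re and Im of e^((2+4i)t)v: X_1 = e^(2t)(cos(4t)·(1,0) + sin(4t)·(-1,1)), X_2 = e^(2t)(sin(4t)·(1,0) - cos(4t)·(-1,1)).
General solution: C_1X_1 + C_2X_2.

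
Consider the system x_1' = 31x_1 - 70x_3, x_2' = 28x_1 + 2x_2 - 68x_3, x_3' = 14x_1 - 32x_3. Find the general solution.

Coefficient matrix A = [[31, 0, -70], [28, 2, -68], [14, 0, -32]].
det(A - λI) = 0 gives eigenvalues λ = 3, 2, -4.
For λ=3: eigenvector (5,4,2).
For λ=2: eigenvector (0,1,0).
For λ=-4: eigenvector (2,2,1).
General solution: C_1e^(3t)(5,4,2) + C_2e^(2t)(0,1,0) + C_3e^(-4t)(2,2,1).

x_1(t) = 5C_1e^(3t) + 2C_3e^(-4t), x_2(t) = 4C_1e^(3t) + C_2e^(2t) + 2C_3e^(-4t), x_3(t) = 2C_1e^(3t) + C_3e^(-4t)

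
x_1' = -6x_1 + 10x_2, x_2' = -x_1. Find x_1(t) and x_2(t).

Coefficient matrix A = [[-6, 10], [-1, 0]].
Characteristic polynomial det(A - λI) = λ^2 + 6λ + 10 = 0.
Eigenvalues λ = -3 ± i (complex conjugate pair).
For λ=-3+i: an eigenvector is (-3,-1) - i(-1,0) = (-3 + i, -1).
A real fundamental pair from Re and Im of e^((-3+i)t)v: X_1 = e^(-3t)(cos(t)·(-3,-1) + sin(t)·(-1,0)), X_2 = e^(-3t)(sin(t)·(-3,-1) - cos(t)·(-1,0)).
General solution: c_1X_1 + c_2X_2.

x_1(t) = -c_1e^(-3t)sin(t) - 3c_1e^(-3t)cos(t) - 3c_2e^(-3t)sin(t) + c_2e^(-3t)cos(t), x_2(t) = -c_1e^(-3t)cos(t) - c_2e^(-3t)sin(t)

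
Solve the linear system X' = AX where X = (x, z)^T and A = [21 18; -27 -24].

Coefficient matrix A = [[21, 18], [-27, -24]].
Characteristic polynomial det(A - λI) = λ^2 + 3λ - 18 = 0.
Eigenvalues λ = 3, -6.
For λ=3: (A-λI) row 1 is [18, 18], so an eigenvector is (-1, 1).
For λ=-6: (A-λI) row 1 is [27, 18], so an eigenvector is (2, -3).
General solution: K_1e^(3t)(-1,1) + K_2e^(-6t)(2,-3).

x(t) = -K_1e^(3t) + 2K_2e^(-6t), z(t) = K_1e^(3t) - 3K_2e^(-6t)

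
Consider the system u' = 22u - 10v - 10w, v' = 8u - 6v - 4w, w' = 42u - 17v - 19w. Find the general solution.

u(t) = c_1e^(2t) + 2c_3e^(-3t), v(t) = c_2e^(-2t) + 4c_3e^(-3t), w(t) = 2c_1e^(2t) - c_2e^(-2t) + c_3e^(-3t)

Coefficient matrix A = [[22, -10, -10], [8, -6, -4], [42, -17, -19]].
det(A - λI) = 0 gives eigenvalues λ = 2, -2, -3.
For λ=2: eigenvector (1,0,2).
For λ=-2: eigenvector (0,1,-1).
For λ=-3: eigenvector (2,4,1).
General solution: c_1e^(2t)(1,0,2) + c_2e^(-2t)(0,1,-1) + c_3e^(-3t)(2,4,1).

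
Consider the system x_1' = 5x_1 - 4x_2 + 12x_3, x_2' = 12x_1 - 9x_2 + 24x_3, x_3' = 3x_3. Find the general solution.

x_1(t) = K_1e^(-3t) - 2K_2e^(-t) + 2K_3e^(3t), x_2(t) = 2K_1e^(-3t) - 3K_2e^(-t) + 4K_3e^(3t), x_3(t) = K_3e^(3t)

Coefficient matrix A = [[5, -4, 12], [12, -9, 24], [0, 0, 3]].
det(A - λI) = 0 gives eigenvalues λ = -3, -1, 3.
For λ=-3: eigenvector (1,2,0).
For λ=-1: eigenvector (-2,-3,0).
For λ=3: eigenvector (2,4,1).
General solution: K_1e^(-3t)(1,2,0) + K_2e^(-t)(-2,-3,0) + K_3e^(3t)(2,4,1).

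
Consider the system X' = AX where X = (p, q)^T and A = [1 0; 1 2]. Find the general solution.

Coefficient matrix A = [[1, 0], [1, 2]].
Characteristic polynomial det(A - λI) = λ^2 - 3λ + 2 = 0.
Eigenvalues λ = 2, 1.
For λ=2: (A-λI) row 1 is [-1, 0], so an eigenvector is (0, 1).
For λ=1: (A-λI) row 2 is [1, 1], so an eigenvector is (1, -1).
General solution: K_1e^(2t)(0,1) + K_2e^(t)(1,-1).

p(t) = K_2e^(t), q(t) = K_1e^(2t) - K_2e^(t)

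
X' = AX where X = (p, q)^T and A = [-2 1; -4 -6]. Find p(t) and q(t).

Coefficient matrix A = [[-2, 1], [-4, -6]].
Characteristic polynomial det(A - λI) = λ^2 + 8λ + 16 = 0.
Single eigenvalue λ = -4 with algebraic multiplicity 2.
Eigenvector v = (1,-2); generalized eigenvector w with (A-λI)w=v is (-1,3).
General solution: e^(-4t)[K_1·v + K_2·(t·v + w)].

p(t) = K_1e^(-4t) + K_2te^(-4t) - K_2e^(-4t), q(t) = -2K_1e^(-4t) - 2K_2te^(-4t) + 3K_2e^(-4t)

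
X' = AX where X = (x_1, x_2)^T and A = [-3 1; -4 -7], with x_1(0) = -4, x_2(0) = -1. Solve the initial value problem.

Coefficient matrix A = [[-3, 1], [-4, -7]].
Characteristic polynomial det(A - λI) = λ^2 + 10λ + 25 = 0.
Single eigenvalue λ = -5 with algebraic multiplicity 2.
Eigenvector v = (1,-2); generalized eigenvector w with (A-λI)w=v is (2,-3).
General solution: e^(-5t)[C_1·v + C_2·(t·v + w)].
Applying x_1(0)=-4, x_2(0)=-1 gives C_1=14, C_2=-9.

x_1(t) = -9te^(-5t) - 4e^(-5t), x_2(t) = 18te^(-5t) - e^(-5t)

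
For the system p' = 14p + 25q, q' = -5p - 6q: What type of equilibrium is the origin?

unstable spiral

A = [[14,25],[-5,-6]]; det(A-λI) = λ^2 - 8λ + 41.
λ = 4 ± 5i: positive real part.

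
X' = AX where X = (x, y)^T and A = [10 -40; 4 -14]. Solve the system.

x(t) = C_1e^(-2t)sin(4t) - 3C_1e^(-2t)cos(4t) - 3C_2e^(-2t)sin(4t) - C_2e^(-2t)cos(4t), y(t) = -C_1e^(-2t)cos(4t) - C_2e^(-2t)sin(4t)

Coefficient matrix A = [[10, -40], [4, -14]].
Characteristic polynomial det(A - λI) = λ^2 + 4λ + 20 = 0.
Eigenvalues λ = -2 ± 4i (complex conjugate pair).
For λ=-2+4i: an eigenvector is (-3,-1) - i(1,0) = (-3 - i, -1).
A real fundamental pair from Re and Im of e^((-2+4i)t)v: X_1 = e^(-2t)(cos(4t)·(-3,-1) + sin(4t)·(1,0)), X_2 = e^(-2t)(sin(4t)·(-3,-1) - cos(4t)·(1,0)).
General solution: C_1X_1 + C_2X_2.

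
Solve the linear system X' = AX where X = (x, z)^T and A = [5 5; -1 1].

x(t) = -2K_1e^(3t)sin(t) - K_1e^(3t)cos(t) - K_2e^(3t)sin(t) + 2K_2e^(3t)cos(t), z(t) = K_1e^(3t)sin(t) - K_2e^(3t)cos(t)

Coefficient matrix A = [[5, 5], [-1, 1]].
Characteristic polynomial det(A - λI) = λ^2 - 6λ + 10 = 0.
Eigenvalues λ = 3 ± i (complex conjugate pair).
For λ=3+i: an eigenvector is (-1,0) - i(-2,1) = (-1 + 2i, 0 - i).
A real fundamental pair from Re and Im of e^((3+i)t)v: X_1 = e^(3t)(cos(t)·(-1,0) + sin(t)·(-2,1)), X_2 = e^(3t)(sin(t)·(-1,0) - cos(t)·(-2,1)).
General solution: K_1X_1 + K_2X_2.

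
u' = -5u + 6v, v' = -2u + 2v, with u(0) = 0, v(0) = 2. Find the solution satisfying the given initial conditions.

u(t) = 12e^(-t) - 12e^(-2t), v(t) = 8e^(-t) - 6e^(-2t)

Coefficient matrix A = [[-5, 6], [-2, 2]].
Characteristic polynomial det(A - λI) = λ^2 + 3λ + 2 = 0.
Eigenvalues λ = -1, -2.
For λ=-1: (A-λI) row 1 is [-4, 6], so an eigenvector is (3, 2).
For λ=-2: (A-λI) row 1 is [-3, 6], so an eigenvector is (2, 1).
General solution: c_1e^(-t)(3,2) + c_2e^(-2t)(2,1).
Applying u(0)=0, v(0)=2 gives c_1=4, c_2=-6.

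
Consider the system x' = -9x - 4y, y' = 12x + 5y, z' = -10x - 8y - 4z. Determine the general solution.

x(t) = 2c_2e^(-3t) + c_3e^(-t), y(t) = -3c_2e^(-3t) - 2c_3e^(-t), z(t) = c_1e^(-4t) + 4c_2e^(-3t) + 2c_3e^(-t)

Coefficient matrix A = [[-9, -4, 0], [12, 5, 0], [-10, -8, -4]].
det(A - λI) = 0 gives eigenvalues λ = -4, -3, -1.
For λ=-4: eigenvector (0,0,1).
For λ=-3: eigenvector (2,-3,4).
For λ=-1: eigenvector (1,-2,2).
General solution: c_1e^(-4t)(0,0,1) + c_2e^(-3t)(2,-3,4) + c_3e^(-t)(1,-2,2).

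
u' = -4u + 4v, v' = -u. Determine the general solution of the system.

Coefficient matrix A = [[-4, 4], [-1, 0]].
Characteristic polynomial det(A - λI) = λ^2 + 4λ + 4 = 0.
Single eigenvalue λ = -2 with algebraic multiplicity 2.
Eigenvector v = (2,1); generalized eigenvector w with (A-λI)w=v is (3,2).
General solution: e^(-2t)[K_1·v + K_2·(t·v + w)].

u(t) = 2K_1e^(-2t) + 2K_2te^(-2t) + 3K_2e^(-2t), v(t) = K_1e^(-2t) + K_2te^(-2t) + 2K_2e^(-2t)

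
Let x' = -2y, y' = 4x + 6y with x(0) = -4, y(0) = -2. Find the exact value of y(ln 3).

A = [[0,-2],[4,6]]; eigenvalues λ = 4, 2.
Eigenvectors: (1,-2) for λ=4, (1,-1) for λ=2.
From the initial condition, c_1 = 6, c_2 = -10.
y(ln 3) = (6)(3^4)(-2) + (-10)(3^2)(-1) = -882.

-882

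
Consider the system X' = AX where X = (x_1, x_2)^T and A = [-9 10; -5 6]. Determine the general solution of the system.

Coefficient matrix A = [[-9, 10], [-5, 6]].
Characteristic polynomial det(A - λI) = λ^2 + 3λ - 4 = 0.
Eigenvalues λ = 1, -4.
For λ=1: (A-λI) row 1 is [-10, 10], so an eigenvector is (-1, -1).
For λ=-4: (A-λI) row 1 is [-5, 10], so an eigenvector is (-2, -1).
General solution: c_1e^(t)(-1,-1) + c_2e^(-4t)(-2,-1).

x_1(t) = -c_1e^(t) - 2c_2e^(-4t), x_2(t) = -c_1e^(t) - c_2e^(-4t)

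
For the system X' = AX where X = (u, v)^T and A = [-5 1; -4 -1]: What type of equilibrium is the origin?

A = [[-5,1],[-4,-1]]; det(A-λI) = λ^2 + 6λ + 9.
repeated λ = -3 with a single eigenvector.

stable improper node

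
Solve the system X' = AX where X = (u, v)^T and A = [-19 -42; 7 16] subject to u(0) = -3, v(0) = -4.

Coefficient matrix A = [[-19, -42], [7, 16]].
Characteristic polynomial det(A - λI) = λ^2 + 3λ - 10 = 0.
Eigenvalues λ = 2, -5.
For λ=2: (A-λI) row 1 is [-21, -42], so an eigenvector is (2, -1).
For λ=-5: (A-λI) row 1 is [-14, -42], so an eigenvector is (-3, 1).
General solution: K_1e^(2t)(2,-1) + K_2e^(-5t)(-3,1).
Applying u(0)=-3, v(0)=-4 gives K_1=15, K_2=11.

u(t) = 30e^(2t) - 33e^(-5t), v(t) = -15e^(2t) + 11e^(-5t)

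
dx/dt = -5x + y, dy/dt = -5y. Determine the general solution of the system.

Coefficient matrix A = [[-5, 1], [0, -5]].
Characteristic polynomial det(A - λI) = λ^2 + 10λ + 25 = 0.
Single eigenvalue λ = -5 with algebraic multiplicity 2.
Eigenvector v = (1,0); generalized eigenvector w with (A-λI)w=v is (-3,1).
General solution: e^(-5t)[K_1·v + K_2·(t·v + w)].

x(t) = K_1e^(-5t) + K_2te^(-5t) - 3K_2e^(-5t), y(t) = K_2e^(-5t)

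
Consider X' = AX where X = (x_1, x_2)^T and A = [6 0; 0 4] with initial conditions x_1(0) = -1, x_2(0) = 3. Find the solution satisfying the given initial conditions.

x_1(t) = -e^(6t), x_2(t) = 3e^(4t)

Coefficient matrix A = [[6, 0], [0, 4]].
Characteristic polynomial det(A - λI) = λ^2 - 10λ + 24 = 0.
Eigenvalues λ = 4, 6.
For λ=4: (A-λI) row 1 is [2, 0], so an eigenvector is (0, -1).
For λ=6: (A-λI) row 2 is [0, -2], so an eigenvector is (1, 0).
General solution: K_1e^(4t)(0,-1) + K_2e^(6t)(1,0).
Applying x_1(0)=-1, x_2(0)=3 gives K_1=-3, K_2=-1.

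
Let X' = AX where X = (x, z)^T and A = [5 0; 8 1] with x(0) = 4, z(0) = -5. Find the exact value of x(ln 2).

A = [[5,0],[8,1]]; eigenvalues λ = 5, 1.
Eigenvectors: (-1,-2) for λ=5, (0,1) for λ=1.
From the initial condition, c_1 = -4, c_2 = -13.
x(ln 2) = (-4)(2^5)(-1) + (-13)(2^1)(0) = 128.

128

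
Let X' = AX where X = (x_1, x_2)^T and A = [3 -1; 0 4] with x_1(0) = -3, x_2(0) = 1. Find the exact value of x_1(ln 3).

A = [[3,-1],[0,4]]; eigenvalues λ = 3, 4.
Eigenvectors: (1,0) for λ=3, (-1,1) for λ=4.
From the initial condition, c_1 = -2, c_2 = 1.
x_1(ln 3) = (-2)(3^3)(1) + (1)(3^4)(-1) = -135.

-135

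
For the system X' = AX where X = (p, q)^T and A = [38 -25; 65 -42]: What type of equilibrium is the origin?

A = [[38,-25],[65,-42]]; det(A-λI) = λ^2 + 4λ + 29.
λ = -2 ± 5i: negative real part.

stable spiral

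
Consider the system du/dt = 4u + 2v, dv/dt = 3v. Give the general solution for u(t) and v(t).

Coefficient matrix A = [[4, 2], [0, 3]].
Characteristic polynomial det(A - λI) = λ^2 - 7λ + 12 = 0.
Eigenvalues λ = 4, 3.
For λ=4: (A-λI) row 1 is [0, 2], so an eigenvector is (1, 0).
For λ=3: (A-λI) row 1 is [1, 2], so an eigenvector is (2, -1).
General solution: c_1e^(4t)(1,0) + c_2e^(3t)(2,-1).

u(t) = c_1e^(4t) + 2c_2e^(3t), v(t) = -c_2e^(3t)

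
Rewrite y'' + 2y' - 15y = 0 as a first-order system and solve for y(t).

y(t) = C_1e^(3t) + C_2e^(-5t)

Let x_1 = y, x_2 = y'. Then x_1' = x_2 and x_2' = 15x_1 - 2x_2.
A = [[0,1],[15,-2]]; det(A-λI) = λ^2 + 2λ - 15.
Eigenvalues λ = 3, -5 with eigenvectors (1,3), (1,-5).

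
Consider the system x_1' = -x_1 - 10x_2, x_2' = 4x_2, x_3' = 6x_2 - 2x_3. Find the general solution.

x_1(t) = -2C_1e^(4t) + C_3e^(-t), x_2(t) = C_1e^(4t), x_3(t) = C_1e^(4t) - C_2e^(-2t)

Coefficient matrix A = [[-1, -10, 0], [0, 4, 0], [0, 6, -2]].
det(A - λI) = 0 gives eigenvalues λ = 4, -2, -1.
For λ=4: eigenvector (-2,1,1).
For λ=-2: eigenvector (0,0,-1).
For λ=-1: eigenvector (1,0,0).
General solution: C_1e^(4t)(-2,1,1) + C_2e^(-2t)(0,0,-1) + C_3e^(-t)(1,0,0).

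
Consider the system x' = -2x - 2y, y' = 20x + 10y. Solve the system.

x(t) = C_1e^(4t)sin(2t) - C_2e^(4t)cos(2t), y(t) = -3C_1e^(4t)sin(2t) - C_1e^(4t)cos(2t) - C_2e^(4t)sin(2t) + 3C_2e^(4t)cos(2t)

Coefficient matrix A = [[-2, -2], [20, 10]].
Characteristic polynomial det(A - λI) = λ^2 - 8λ + 20 = 0.
Eigenvalues λ = 4 ± 2i (complex conjugate pair).
For λ=4+2i: an eigenvector is (0,-1) - i(1,-3) = (0 - i, -1 + 3i).
A real fundamental pair from Re and Im of e^((4+2i)t)v: X_1 = e^(4t)(cos(2t)·(0,-1) + sin(2t)·(1,-3)), X_2 = e^(4t)(sin(2t)·(0,-1) - cos(2t)·(1,-3)).
General solution: C_1X_1 + C_2X_2.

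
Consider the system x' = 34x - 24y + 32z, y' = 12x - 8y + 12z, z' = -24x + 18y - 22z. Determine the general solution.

x(t) = -K_1e^(2t) + 4K_2e^(-2t) + 4K_3e^(4t), y(t) = 2K_2e^(-2t) + K_3e^(4t), z(t) = K_1e^(2t) - 3K_2e^(-2t) - 3K_3e^(4t)

Coefficient matrix A = [[34, -24, 32], [12, -8, 12], [-24, 18, -22]].
det(A - λI) = 0 gives eigenvalues λ = 2, -2, 4.
For λ=2: eigenvector (-1,0,1).
For λ=-2: eigenvector (4,2,-3).
For λ=4: eigenvector (4,1,-3).
General solution: K_1e^(2t)(-1,0,1) + K_2e^(-2t)(4,2,-3) + K_3e^(4t)(4,1,-3).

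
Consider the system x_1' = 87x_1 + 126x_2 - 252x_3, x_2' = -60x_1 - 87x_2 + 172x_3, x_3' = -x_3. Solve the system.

x_1(t) = -7c_1e^(-3t) + 3c_2e^(3t), x_2(t) = 5c_1e^(-3t) - 2c_2e^(3t) + 2c_3e^(-t), x_3(t) = c_3e^(-t)

Coefficient matrix A = [[87, 126, -252], [-60, -87, 172], [0, 0, -1]].
det(A - λI) = 0 gives eigenvalues λ = -3, 3, -1.
For λ=-3: eigenvector (-7,5,0).
For λ=3: eigenvector (3,-2,0).
For λ=-1: eigenvector (0,2,1).
General solution: c_1e^(-3t)(-7,5,0) + c_2e^(3t)(3,-2,0) + c_3e^(-t)(0,2,1).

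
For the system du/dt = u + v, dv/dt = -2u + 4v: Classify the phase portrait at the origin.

A = [[1,1],[-2,4]]; det(A-λI) = λ^2 - 5λ + 6.
λ = 2, 3: both positive.

unstable node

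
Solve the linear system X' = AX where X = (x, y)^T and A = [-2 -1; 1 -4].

Coefficient matrix A = [[-2, -1], [1, -4]].
Characteristic polynomial det(A - λI) = λ^2 + 6λ + 9 = 0.
Single eigenvalue λ = -3 with algebraic multiplicity 2.
Eigenvector v = (-1,-1); generalized eigenvector w with (A-λI)w=v is (1,2).
General solution: e^(-3t)[C_1·v + C_2·(t·v + w)].

x(t) = -C_1e^(-3t) - C_2te^(-3t) + C_2e^(-3t), y(t) = -C_1e^(-3t) - C_2te^(-3t) + 2C_2e^(-3t)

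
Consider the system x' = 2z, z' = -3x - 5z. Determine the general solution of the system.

Coefficient matrix A = [[0, 2], [-3, -5]].
Characteristic polynomial det(A - λI) = λ^2 + 5λ + 6 = 0.
Eigenvalues λ = -2, -3.
For λ=-2: (A-λI) row 1 is [2, 2], so an eigenvector is (1, -1).
For λ=-3: (A-λI) row 1 is [3, 2], so an eigenvector is (2, -3).
General solution: c_1e^(-2t)(1,-1) + c_2e^(-3t)(2,-3).

x(t) = c_1e^(-2t) + 2c_2e^(-3t), z(t) = -c_1e^(-2t) - 3c_2e^(-3t)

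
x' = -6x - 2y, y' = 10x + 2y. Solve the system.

Coefficient matrix A = [[-6, -2], [10, 2]].
Characteristic polynomial det(A - λI) = λ^2 + 4λ + 8 = 0.
Eigenvalues λ = -2 ± 2i (complex conjugate pair).
For λ=-2+2i: an eigenvector is (0,1) - i(-1,2) = (0 + i, 1 - 2i).
A real fundamental pair from Re and Im of e^((-2+2i)t)v: X_1 = e^(-2t)(cos(2t)·(0,1) + sin(2t)·(-1,2)), X_2 = e^(-2t)(sin(2t)·(0,1) - cos(2t)·(-1,2)).
General solution: C_1X_1 + C_2X_2.

x(t) = -C_1e^(-2t)sin(2t) + C_2e^(-2t)cos(2t), y(t) = 2C_1e^(-2t)sin(2t) + C_1e^(-2t)cos(2t) + C_2e^(-2t)sin(2t) - 2C_2e^(-2t)cos(2t)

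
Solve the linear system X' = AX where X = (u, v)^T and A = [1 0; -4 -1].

Coefficient matrix A = [[1, 0], [-4, -1]].
Characteristic polynomial det(A - λI) = λ^2 - 1 = 0.
Eigenvalues λ = 1, -1.
For λ=1: (A-λI) row 2 is [-4, -2], so an eigenvector is (1, -2).
For λ=-1: (A-λI) row 1 is [2, 0], so an eigenvector is (0, -1).
General solution: K_1e^(t)(1,-2) + K_2e^(-t)(0,-1).

u(t) = K_1e^(t), v(t) = -2K_1e^(t) - K_2e^(-t)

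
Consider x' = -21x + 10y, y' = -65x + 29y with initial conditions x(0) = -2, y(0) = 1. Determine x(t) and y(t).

Coefficient matrix A = [[-21, 10], [-65, 29]].
Characteristic polynomial det(A - λI) = λ^2 - 8λ + 41 = 0.
Eigenvalues λ = 4 ± 5i (complex conjugate pair).
For λ=4+5i: an eigenvector is (1,2) - i(-1,-3) = (1 + i, 2 + 3i).
A real fundamental pair from Re and Im of e^((4+5i)t)v: X_1 = e^(4t)(cos(5t)·(1,2) + sin(5t)·(-1,-3)), X_2 = e^(4t)(sin(5t)·(1,2) - cos(5t)·(-1,-3)).
General solution: C_1X_1 + C_2X_2.
Applying x(0)=-2, y(0)=1 gives C_1=-7, C_2=5.

x(t) = 12e^(4t)sin(5t) - 2e^(4t)cos(5t), y(t) = 31e^(4t)sin(5t) + e^(4t)cos(5t)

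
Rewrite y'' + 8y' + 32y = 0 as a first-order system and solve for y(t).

y(t) = c_1e^(-4t)cos(4t) + c_2e^(-4t)sin(4t)

Let x_1 = y, x_2 = y'. Then x_1' = x_2 and x_2' = -32x_1 - 8x_2.
A = [[0,1],[-32,-8]]; det(A-λI) = λ^2 + 8λ + 32.
Eigenvalues λ = -4 ± 4i.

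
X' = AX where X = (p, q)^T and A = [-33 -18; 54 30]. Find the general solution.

p(t) = -2K_1e^(-6t) - K_2e^(3t), q(t) = 3K_1e^(-6t) + 2K_2e^(3t)

Coefficient matrix A = [[-33, -18], [54, 30]].
Characteristic polynomial det(A - λI) = λ^2 + 3λ - 18 = 0.
Eigenvalues λ = -6, 3.
For λ=-6: (A-λI) row 1 is [-27, -18], so an eigenvector is (-2, 3).
For λ=3: (A-λI) row 1 is [-36, -18], so an eigenvector is (-1, 2).
General solution: K_1e^(-6t)(-2,3) + K_2e^(3t)(-1,2).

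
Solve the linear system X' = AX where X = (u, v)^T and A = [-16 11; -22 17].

u(t) = -K_1e^(6t) + K_2e^(-5t), v(t) = -2K_1e^(6t) + K_2e^(-5t)

Coefficient matrix A = [[-16, 11], [-22, 17]].
Characteristic polynomial det(A - λI) = λ^2 - λ - 30 = 0.
Eigenvalues λ = 6, -5.
For λ=6: (A-λI) row 1 is [-22, 11], so an eigenvector is (-1, -2).
For λ=-5: (A-λI) row 1 is [-11, 11], so an eigenvector is (1, 1).
General solution: K_1e^(6t)(-1,-2) + K_2e^(-5t)(1,1).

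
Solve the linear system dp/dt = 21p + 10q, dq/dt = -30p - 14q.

Coefficient matrix A = [[21, 10], [-30, -14]].
Characteristic polynomial det(A - λI) = λ^2 - 7λ + 6 = 0.
Eigenvalues λ = 6, 1.
For λ=6: (A-λI) row 1 is [15, 10], so an eigenvector is (2, -3).
For λ=1: (A-λI) row 1 is [20, 10], so an eigenvector is (1, -2).
General solution: C_1e^(6t)(2,-3) + C_2e^(t)(1,-2).

p(t) = 2C_1e^(6t) + C_2e^(t), q(t) = -3C_1e^(6t) - 2C_2e^(t)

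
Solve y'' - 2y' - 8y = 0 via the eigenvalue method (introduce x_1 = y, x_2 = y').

y(t) = C_1e^(4t) + C_2e^(-2t)

Let x_1 = y, x_2 = y'. Then x_1' = x_2 and x_2' = 8x_1 + 2x_2.
A = [[0,1],[8,2]]; det(A-λI) = λ^2 - 2λ - 8.
Eigenvalues λ = 4, -2 with eigenvectors (1,4), (1,-2).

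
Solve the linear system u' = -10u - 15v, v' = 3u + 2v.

u(t) = -K_1e^(-4t)sin(3t) - 2K_1e^(-4t)cos(3t) - 2K_2e^(-4t)sin(3t) + K_2e^(-4t)cos(3t), v(t) = K_1e^(-4t)cos(3t) + K_2e^(-4t)sin(3t)

Coefficient matrix A = [[-10, -15], [3, 2]].
Characteristic polynomial det(A - λI) = λ^2 + 8λ + 25 = 0.
Eigenvalues λ = -4 ± 3i (complex conjugate pair).
For λ=-4+3i: an eigenvector is (-2,1) - i(-1,0) = (-2 + i, 1).
A real fundamental pair from Re and Im of e^((-4+3i)t)v: X_1 = e^(-4t)(cos(3t)·(-2,1) + sin(3t)·(-1,0)), X_2 = e^(-4t)(sin(3t)·(-2,1) - cos(3t)·(-1,0)).
General solution: K_1X_1 + K_2X_2.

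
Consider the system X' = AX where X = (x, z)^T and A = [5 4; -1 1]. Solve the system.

x(t) = -2K_1e^(3t) - 2K_2te^(3t) + K_2e^(3t), z(t) = K_1e^(3t) + K_2te^(3t) - K_2e^(3t)

Coefficient matrix A = [[5, 4], [-1, 1]].
Characteristic polynomial det(A - λI) = λ^2 - 6λ + 9 = 0.
Single eigenvalue λ = 3 with algebraic multiplicity 2.
Eigenvector v = (-2,1); generalized eigenvector w with (A-λI)w=v is (1,-1).
General solution: e^(3t)[K_1·v + K_2·(t·v + w)].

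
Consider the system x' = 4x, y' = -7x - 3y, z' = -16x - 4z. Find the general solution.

Coefficient matrix A = [[4, 0, 0], [-7, -3, 0], [-16, 0, -4]].
det(A - λI) = 0 gives eigenvalues λ = 4, -3, -4.
For λ=4: eigenvector (1,-1,-2).
For λ=-3: eigenvector (0,1,0).
For λ=-4: eigenvector (0,0,1).
General solution: K_1e^(4t)(1,-1,-2) + K_2e^(-3t)(0,1,0) + K_3e^(-4t)(0,0,1).

x(t) = K_1e^(4t), y(t) = -K_1e^(4t) + K_2e^(-3t), z(t) = -2K_1e^(4t) + K_3e^(-4t)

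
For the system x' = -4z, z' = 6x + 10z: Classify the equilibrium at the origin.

unstable node

A = [[0,-4],[6,10]]; det(A-λI) = λ^2 - 10λ + 24.
λ = 6, 4: both positive.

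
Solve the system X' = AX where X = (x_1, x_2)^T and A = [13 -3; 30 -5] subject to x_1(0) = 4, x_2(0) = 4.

x_1(t) = 8e^(4t)sin(3t) + 4e^(4t)cos(3t), x_2(t) = 28e^(4t)sin(3t) + 4e^(4t)cos(3t)

Coefficient matrix A = [[13, -3], [30, -5]].
Characteristic polynomial det(A - λI) = λ^2 - 8λ + 25 = 0.
Eigenvalues λ = 4 ± 3i (complex conjugate pair).
For λ=4+3i: an eigenvector is (0,-1) - i(1,3) = (0 - i, -1 - 3i).
A real fundamental pair from Re and Im of e^((4+3i)t)v: X_1 = e^(4t)(cos(3t)·(0,-1) + sin(3t)·(1,3)), X_2 = e^(4t)(sin(3t)·(0,-1) - cos(3t)·(1,3)).
General solution: C_1X_1 + C_2X_2.
Applying x_1(0)=4, x_2(0)=4 gives C_1=8, C_2=-4.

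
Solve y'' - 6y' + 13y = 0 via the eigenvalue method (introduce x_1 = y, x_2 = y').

y(t) = K_1e^(3t)cos(2t) + K_2e^(3t)sin(2t)

Let x_1 = y, x_2 = y'. Then x_1' = x_2 and x_2' = -13x_1 + 6x_2.
A = [[0,1],[-13,6]]; det(A-λI) = λ^2 - 6λ + 13.
Eigenvalues λ = 3 ± 2i.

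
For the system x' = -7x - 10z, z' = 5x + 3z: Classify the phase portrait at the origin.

stable spiral

A = [[-7,-10],[5,3]]; det(A-λI) = λ^2 + 4λ + 29.
λ = -2 ± 5i: negative real part.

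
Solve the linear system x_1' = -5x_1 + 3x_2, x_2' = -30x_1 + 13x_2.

Coefficient matrix A = [[-5, 3], [-30, 13]].
Characteristic polynomial det(A - λI) = λ^2 - 8λ + 25 = 0.
Eigenvalues λ = 4 ± 3i (complex conjugate pair).
For λ=4+3i: an eigenvector is (1,3) - i(0,-1) = (1, 3 + i).
A real fundamental pair from Re and Im of e^((4+3i)t)v: X_1 = e^(4t)(cos(3t)·(1,3) + sin(3t)·(0,-1)), X_2 = e^(4t)(sin(3t)·(1,3) - cos(3t)·(0,-1)).
General solution: K_1X_1 + K_2X_2.

x_1(t) = K_1e^(4t)cos(3t) + K_2e^(4t)sin(3t), x_2(t) = -K_1e^(4t)sin(3t) + 3K_1e^(4t)cos(3t) + 3K_2e^(4t)sin(3t) + K_2e^(4t)cos(3t)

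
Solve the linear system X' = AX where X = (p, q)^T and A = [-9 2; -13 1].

Coefficient matrix A = [[-9, 2], [-13, 1]].
Characteristic polynomial det(A - λI) = λ^2 + 8λ + 17 = 0.
Eigenvalues λ = -4 ± i (complex conjugate pair).
For λ=-4+i: an eigenvector is (-1,-2) - i(1,3) = (-1 - i, -2 - 3i).
A real fundamental pair from Re and Im of e^((-4+i)t)v: X_1 = e^(-4t)(cos(t)·(-1,-2) + sin(t)·(1,3)), X_2 = e^(-4t)(sin(t)·(-1,-2) - cos(t)·(1,3)).
General solution: c_1X_1 + c_2X_2.

p(t) = c_1e^(-4t)sin(t) - c_1e^(-4t)cos(t) - c_2e^(-4t)sin(t) - c_2e^(-4t)cos(t), q(t) = 3c_1e^(-4t)sin(t) - 2c_1e^(-4t)cos(t) - 2c_2e^(-4t)sin(t) - 3c_2e^(-4t)cos(t)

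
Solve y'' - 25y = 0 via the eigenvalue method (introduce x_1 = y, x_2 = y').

Let x_1 = y, x_2 = y'. Then x_1' = x_2 and x_2' = 25x_1.
A = [[0,1],[25,0]]; det(A-λI) = λ^2 - 25.
Eigenvalues λ = -5, 5 with eigenvectors (1,-5), (1,5).

y(t) = K_1e^(-5t) + K_2e^(5t)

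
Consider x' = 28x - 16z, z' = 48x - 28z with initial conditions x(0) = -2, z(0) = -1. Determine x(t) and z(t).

x(t) = -6e^(4t) + 4e^(-4t), z(t) = -9e^(4t) + 8e^(-4t)

Coefficient matrix A = [[28, -16], [48, -28]].
Characteristic polynomial det(A - λI) = λ^2 - 16 = 0.
Eigenvalues λ = -4, 4.
For λ=-4: (A-λI) row 1 is [32, -16], so an eigenvector is (-1, -2).
For λ=4: (A-λI) row 1 is [24, -16], so an eigenvector is (2, 3).
General solution: C_1e^(-4t)(-1,-2) + C_2e^(4t)(2,3).
Applying x(0)=-2, z(0)=-1 gives C_1=-4, C_2=-3.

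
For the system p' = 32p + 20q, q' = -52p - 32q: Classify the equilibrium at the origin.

A = [[32,20],[-52,-32]]; det(A-λI) = λ^2 + 16.
λ = 0 ± 4i: zero real part.

center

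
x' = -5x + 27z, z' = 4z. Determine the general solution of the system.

x(t) = 3c_1e^(4t) + c_2e^(-5t), z(t) = c_1e^(4t)

Coefficient matrix A = [[-5, 27], [0, 4]].
Characteristic polynomial det(A - λI) = λ^2 + λ - 20 = 0.
Eigenvalues λ = 4, -5.
For λ=4: (A-λI) row 1 is [-9, 27], so an eigenvector is (3, 1).
For λ=-5: (A-λI) row 1 is [0, 27], so an eigenvector is (1, 0).
General solution: c_1e^(4t)(3,1) + c_2e^(-5t)(1,0).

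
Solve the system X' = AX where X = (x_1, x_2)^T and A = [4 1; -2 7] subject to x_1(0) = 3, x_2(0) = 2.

Coefficient matrix A = [[4, 1], [-2, 7]].
Characteristic polynomial det(A - λI) = λ^2 - 11λ + 30 = 0.
Eigenvalues λ = 5, 6.
For λ=5: (A-λI) row 1 is [-1, 1], so an eigenvector is (-1, -1).
For λ=6: (A-λI) row 1 is [-2, 1], so an eigenvector is (-1, -2).
General solution: K_1e^(5t)(-1,-1) + K_2e^(6t)(-1,-2).
Applying x_1(0)=3, x_2(0)=2 gives K_1=-4, K_2=1.

x_1(t) = -e^(6t) + 4e^(5t), x_2(t) = -2e^(6t) + 4e^(5t)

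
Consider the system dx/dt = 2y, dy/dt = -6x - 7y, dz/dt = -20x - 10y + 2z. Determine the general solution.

x(t) = C_1e^(-4t) + 2C_2e^(-3t), y(t) = -2C_1e^(-4t) - 3C_2e^(-3t), z(t) = 2C_2e^(-3t) + C_3e^(2t)

Coefficient matrix A = [[0, 2, 0], [-6, -7, 0], [-20, -10, 2]].
det(A - λI) = 0 gives eigenvalues λ = -4, -3, 2.
For λ=-4: eigenvector (1,-2,0).
For λ=-3: eigenvector (2,-3,2).
For λ=2: eigenvector (0,0,1).
General solution: C_1e^(-4t)(1,-2,0) + C_2e^(-3t)(2,-3,2) + C_3e^(2t)(0,0,1).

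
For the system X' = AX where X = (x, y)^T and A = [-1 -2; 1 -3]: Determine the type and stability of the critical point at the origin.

stable spiral

A = [[-1,-2],[1,-3]]; det(A-λI) = λ^2 + 4λ + 5.
λ = -2 ± i: negative real part.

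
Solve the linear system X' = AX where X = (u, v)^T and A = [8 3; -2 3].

Coefficient matrix A = [[8, 3], [-2, 3]].
Characteristic polynomial det(A - λI) = λ^2 - 11λ + 30 = 0.
Eigenvalues λ = 5, 6.
For λ=5: (A-λI) row 1 is [3, 3], so an eigenvector is (-1, 1).
For λ=6: (A-λI) row 1 is [2, 3], so an eigenvector is (3, -2).
General solution: c_1e^(5t)(-1,1) + c_2e^(6t)(3,-2).

u(t) = -c_1e^(5t) + 3c_2e^(6t), v(t) = c_1e^(5t) - 2c_2e^(6t)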